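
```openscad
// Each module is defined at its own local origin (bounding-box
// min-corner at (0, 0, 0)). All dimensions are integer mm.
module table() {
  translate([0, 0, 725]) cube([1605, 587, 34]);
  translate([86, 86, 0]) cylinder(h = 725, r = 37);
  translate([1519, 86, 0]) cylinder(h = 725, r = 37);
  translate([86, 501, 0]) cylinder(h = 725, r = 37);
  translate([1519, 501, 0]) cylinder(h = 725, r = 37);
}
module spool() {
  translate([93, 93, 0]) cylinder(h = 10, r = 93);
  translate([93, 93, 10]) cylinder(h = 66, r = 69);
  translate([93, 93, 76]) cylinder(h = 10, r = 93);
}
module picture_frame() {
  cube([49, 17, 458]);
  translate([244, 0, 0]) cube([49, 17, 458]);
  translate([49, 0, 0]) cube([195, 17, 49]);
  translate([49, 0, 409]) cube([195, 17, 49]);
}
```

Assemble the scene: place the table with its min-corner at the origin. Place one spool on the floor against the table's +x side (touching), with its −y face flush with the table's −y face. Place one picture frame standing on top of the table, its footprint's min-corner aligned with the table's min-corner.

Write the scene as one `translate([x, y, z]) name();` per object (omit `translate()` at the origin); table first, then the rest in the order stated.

table();
translate([1605, 0, 0]) spool();
translate([0, 0, 759]) picture_frame();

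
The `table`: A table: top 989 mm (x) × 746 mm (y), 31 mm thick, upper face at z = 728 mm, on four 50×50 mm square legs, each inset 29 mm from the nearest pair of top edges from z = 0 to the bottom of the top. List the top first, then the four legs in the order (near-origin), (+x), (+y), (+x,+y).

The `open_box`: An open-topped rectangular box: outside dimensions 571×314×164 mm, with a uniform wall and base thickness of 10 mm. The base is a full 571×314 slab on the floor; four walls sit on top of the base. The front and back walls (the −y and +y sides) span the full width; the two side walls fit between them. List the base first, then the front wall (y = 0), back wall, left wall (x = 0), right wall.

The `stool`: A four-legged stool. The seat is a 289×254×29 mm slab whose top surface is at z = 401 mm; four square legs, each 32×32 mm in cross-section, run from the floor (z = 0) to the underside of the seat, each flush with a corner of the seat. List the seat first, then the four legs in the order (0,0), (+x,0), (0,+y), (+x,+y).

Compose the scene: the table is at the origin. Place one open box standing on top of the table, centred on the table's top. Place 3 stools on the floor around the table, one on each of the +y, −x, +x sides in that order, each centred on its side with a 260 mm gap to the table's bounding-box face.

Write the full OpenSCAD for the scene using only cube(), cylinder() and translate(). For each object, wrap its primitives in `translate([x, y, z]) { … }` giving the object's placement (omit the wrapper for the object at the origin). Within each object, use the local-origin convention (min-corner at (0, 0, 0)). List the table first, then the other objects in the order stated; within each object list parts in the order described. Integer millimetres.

translate([0, 0, 697]) cube([989, 746, 31]);
translate([29, 29, 0]) cube([50, 50, 697]);
translate([910, 29, 0]) cube([50, 50, 697]);
translate([29, 667, 0]) cube([50, 50, 697]);
translate([910, 667, 0]) cube([50, 50, 697]);
translate([209, 216, 728]) {
  cube([571, 314, 10]);
  translate([0, 0, 10]) cube([571, 10, 154]);
  translate([0, 304, 10]) cube([571, 10, 154]);
  translate([0, 10, 10]) cube([10, 294, 154]);
  translate([561, 10, 10]) cube([10, 294, 154]);
}
translate([350, 1006, 0]) {
  translate([0, 0, 372]) cube([289, 254, 29]);
  cube([32, 32, 372]);
  translate([257, 0, 0]) cube([32, 32, 372]);
  translate([0, 222, 0]) cube([32, 32, 372]);
  translate([257, 222, 0]) cube([32, 32, 372]);
}
translate([-549, 246, 0]) {
  translate([0, 0, 372]) cube([289, 254, 29]);
  cube([32, 32, 372]);
  translate([257, 0, 0]) cube([32, 32, 372]);
  translate([0, 222, 0]) cube([32, 32, 372]);
  translate([257, 222, 0]) cube([32, 32, 372]);
}
translate([1249, 246, 0]) {
  translate([0, 0, 372]) cube([289, 254, 29]);
  cube([32, 32, 372]);
  translate([257, 0, 0]) cube([32, 32, 372]);
  translate([0, 222, 0]) cube([32, 32, 372]);
  translate([257, 222, 0]) cube([32, 32, 372]);
}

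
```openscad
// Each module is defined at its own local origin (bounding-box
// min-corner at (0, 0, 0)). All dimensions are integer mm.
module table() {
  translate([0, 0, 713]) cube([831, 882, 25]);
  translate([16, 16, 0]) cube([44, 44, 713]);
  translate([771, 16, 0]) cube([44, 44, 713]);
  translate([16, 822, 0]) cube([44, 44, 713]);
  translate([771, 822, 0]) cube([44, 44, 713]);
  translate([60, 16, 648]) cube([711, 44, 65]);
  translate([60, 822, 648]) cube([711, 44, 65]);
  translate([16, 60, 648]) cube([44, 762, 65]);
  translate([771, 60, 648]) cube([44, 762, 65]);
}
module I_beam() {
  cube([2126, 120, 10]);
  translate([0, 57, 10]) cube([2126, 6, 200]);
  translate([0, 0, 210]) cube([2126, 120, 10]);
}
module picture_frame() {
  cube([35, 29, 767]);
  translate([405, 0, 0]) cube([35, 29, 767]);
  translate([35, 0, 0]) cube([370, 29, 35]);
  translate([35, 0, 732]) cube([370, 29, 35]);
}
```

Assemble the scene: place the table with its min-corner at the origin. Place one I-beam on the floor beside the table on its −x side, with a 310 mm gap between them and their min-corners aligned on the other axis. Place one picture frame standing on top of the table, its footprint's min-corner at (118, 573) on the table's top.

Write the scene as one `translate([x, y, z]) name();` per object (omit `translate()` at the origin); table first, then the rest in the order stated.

table();
translate([-2436, 0, 0]) I_beam();
translate([118, 573, 738]) picture_frame();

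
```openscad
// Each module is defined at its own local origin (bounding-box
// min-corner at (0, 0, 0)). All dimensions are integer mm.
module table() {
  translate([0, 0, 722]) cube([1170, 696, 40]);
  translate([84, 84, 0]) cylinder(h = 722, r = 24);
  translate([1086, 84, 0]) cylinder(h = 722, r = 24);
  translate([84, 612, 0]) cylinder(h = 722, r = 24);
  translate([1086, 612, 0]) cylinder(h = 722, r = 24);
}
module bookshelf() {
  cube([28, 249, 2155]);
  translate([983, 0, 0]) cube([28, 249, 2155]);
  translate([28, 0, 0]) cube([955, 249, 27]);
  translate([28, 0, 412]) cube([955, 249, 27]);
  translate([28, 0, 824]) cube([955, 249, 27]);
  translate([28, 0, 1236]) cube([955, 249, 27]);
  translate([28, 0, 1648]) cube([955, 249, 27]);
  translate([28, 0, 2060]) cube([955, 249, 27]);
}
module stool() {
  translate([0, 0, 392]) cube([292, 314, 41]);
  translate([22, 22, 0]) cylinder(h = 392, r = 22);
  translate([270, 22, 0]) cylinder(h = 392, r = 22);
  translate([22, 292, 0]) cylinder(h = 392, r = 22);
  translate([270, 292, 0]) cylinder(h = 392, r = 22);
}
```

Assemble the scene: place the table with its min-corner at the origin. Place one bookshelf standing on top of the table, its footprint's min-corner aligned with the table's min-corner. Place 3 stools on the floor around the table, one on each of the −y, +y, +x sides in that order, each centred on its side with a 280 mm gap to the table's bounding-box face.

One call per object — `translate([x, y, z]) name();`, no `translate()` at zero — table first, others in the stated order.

table();
translate([0, 0, 762]) bookshelf();
translate([439, -594, 0]) stool();
translate([439, 976, 0]) stool();
translate([1450, 191, 0]) stool();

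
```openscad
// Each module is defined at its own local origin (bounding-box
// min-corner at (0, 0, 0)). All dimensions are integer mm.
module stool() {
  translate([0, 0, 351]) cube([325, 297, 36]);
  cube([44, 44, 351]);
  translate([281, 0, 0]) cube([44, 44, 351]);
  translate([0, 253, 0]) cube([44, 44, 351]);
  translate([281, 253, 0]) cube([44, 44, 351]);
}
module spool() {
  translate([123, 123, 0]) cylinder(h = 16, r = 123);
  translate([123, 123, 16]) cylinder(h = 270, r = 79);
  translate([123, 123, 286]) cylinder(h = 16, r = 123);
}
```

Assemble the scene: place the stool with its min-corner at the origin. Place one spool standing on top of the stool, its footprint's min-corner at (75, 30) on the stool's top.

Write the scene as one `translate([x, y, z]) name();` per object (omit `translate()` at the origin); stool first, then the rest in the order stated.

stool();
translate([75, 30, 387]) spool();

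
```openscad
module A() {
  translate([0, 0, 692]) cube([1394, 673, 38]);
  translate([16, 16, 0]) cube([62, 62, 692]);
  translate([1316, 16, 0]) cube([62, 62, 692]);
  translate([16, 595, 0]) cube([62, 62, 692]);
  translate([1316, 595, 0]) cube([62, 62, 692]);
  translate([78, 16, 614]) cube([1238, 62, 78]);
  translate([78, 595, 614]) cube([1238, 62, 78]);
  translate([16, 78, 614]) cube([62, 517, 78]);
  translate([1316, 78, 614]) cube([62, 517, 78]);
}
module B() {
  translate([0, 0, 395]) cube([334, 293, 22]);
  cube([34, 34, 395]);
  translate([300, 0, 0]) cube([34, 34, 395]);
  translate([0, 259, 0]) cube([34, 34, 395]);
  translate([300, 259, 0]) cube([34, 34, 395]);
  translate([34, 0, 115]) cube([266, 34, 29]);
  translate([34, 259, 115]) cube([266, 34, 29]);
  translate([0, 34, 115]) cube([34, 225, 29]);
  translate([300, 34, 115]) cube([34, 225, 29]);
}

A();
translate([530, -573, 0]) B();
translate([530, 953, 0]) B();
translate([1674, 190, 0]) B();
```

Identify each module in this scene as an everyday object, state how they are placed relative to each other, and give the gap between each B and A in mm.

Each stool's nearest face is 280 mm from the table's bounding box.

A is a table. B is a stool. Three stools sit around the table at the −y, +y, +x sides. The gap between each stool and the table is 280 mm.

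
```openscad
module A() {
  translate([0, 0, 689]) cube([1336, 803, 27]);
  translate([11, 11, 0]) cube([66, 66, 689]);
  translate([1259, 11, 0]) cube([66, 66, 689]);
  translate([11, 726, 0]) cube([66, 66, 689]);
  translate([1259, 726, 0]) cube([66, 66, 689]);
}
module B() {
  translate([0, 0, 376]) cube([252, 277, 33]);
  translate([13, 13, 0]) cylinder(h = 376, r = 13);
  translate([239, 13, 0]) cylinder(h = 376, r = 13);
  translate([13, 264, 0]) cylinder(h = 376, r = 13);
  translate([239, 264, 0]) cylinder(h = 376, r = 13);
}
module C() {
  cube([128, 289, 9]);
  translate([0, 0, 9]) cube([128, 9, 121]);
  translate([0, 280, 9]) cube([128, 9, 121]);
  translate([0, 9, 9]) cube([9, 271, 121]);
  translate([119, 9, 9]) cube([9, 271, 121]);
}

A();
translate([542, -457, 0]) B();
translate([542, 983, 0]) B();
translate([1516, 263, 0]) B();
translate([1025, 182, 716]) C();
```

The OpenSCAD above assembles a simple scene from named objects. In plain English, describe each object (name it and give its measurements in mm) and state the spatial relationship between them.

A is a rectangular dining table. The top is 1336×803×27 mm with its upper surface at z = 716 mm. It stands on four 66×66 mm square legs, each inset 11 mm from the nearest pair of top edges, running from the floor to the underside of the top.

B is a simple wooden stool: a rectangular seat 252 mm (x) by 277 mm (y), 33 mm thick, top face at z = 409 mm, on four round legs, each 26 mm in diameter. The legs rest on z = 0, each leg's axis is inset half a diameter from the nearest pair of seat edges (so the leg's bounding box is flush with the corner).

C is an open-topped rectangular box: outside dimensions 128×289×130 mm, with a uniform wall and base thickness of 9 mm. The base is a full 128×289 slab on the floor; four walls sit on top of the base. The front and back walls (the −y and +y sides) span the full width; the two side walls fit between them.

Three stools sit around the table at the −y, +y, +x sides. The open box is on top of the table.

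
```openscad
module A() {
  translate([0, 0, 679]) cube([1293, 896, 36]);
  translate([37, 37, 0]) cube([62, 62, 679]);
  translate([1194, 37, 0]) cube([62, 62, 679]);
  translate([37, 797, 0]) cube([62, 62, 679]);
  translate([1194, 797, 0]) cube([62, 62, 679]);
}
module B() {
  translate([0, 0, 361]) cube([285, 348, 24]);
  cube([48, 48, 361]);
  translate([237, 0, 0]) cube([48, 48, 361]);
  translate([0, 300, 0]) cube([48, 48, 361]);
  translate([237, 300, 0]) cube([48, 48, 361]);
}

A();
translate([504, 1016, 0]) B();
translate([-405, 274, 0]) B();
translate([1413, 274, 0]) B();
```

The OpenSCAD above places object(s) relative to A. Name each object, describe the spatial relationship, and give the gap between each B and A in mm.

A is a table. B is a stool. Three stools sit around the table at the +y, −x, +x sides. The gap between each stool and the table is 120 mm.

Each stool's nearest face is 120 mm from the table's bounding box.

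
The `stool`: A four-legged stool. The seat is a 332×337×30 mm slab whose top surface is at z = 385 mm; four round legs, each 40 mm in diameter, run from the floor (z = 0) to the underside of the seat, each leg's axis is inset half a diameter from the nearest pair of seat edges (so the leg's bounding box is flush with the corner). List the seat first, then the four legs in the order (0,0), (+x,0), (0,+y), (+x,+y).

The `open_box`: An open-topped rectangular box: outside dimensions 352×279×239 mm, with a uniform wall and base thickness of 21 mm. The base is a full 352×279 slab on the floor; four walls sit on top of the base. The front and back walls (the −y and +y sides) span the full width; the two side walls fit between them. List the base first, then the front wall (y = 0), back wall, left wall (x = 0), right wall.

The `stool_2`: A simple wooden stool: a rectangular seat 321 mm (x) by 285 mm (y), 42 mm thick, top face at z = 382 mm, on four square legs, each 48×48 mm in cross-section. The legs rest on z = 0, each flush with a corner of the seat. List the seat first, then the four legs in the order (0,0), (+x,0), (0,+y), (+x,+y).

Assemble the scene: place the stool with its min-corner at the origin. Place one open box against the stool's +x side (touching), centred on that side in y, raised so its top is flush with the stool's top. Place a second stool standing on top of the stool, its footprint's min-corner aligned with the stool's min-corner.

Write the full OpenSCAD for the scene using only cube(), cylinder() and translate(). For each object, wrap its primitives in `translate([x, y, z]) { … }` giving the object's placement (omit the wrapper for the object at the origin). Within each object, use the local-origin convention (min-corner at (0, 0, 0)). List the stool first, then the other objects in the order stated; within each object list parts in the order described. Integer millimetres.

translate([0, 0, 355]) cube([332, 337, 30]);
translate([20, 20, 0]) cylinder(h = 355, r = 20);
translate([312, 20, 0]) cylinder(h = 355, r = 20);
translate([20, 317, 0]) cylinder(h = 355, r = 20);
translate([312, 317, 0]) cylinder(h = 355, r = 20);
translate([332, 29, 146]) {
  cube([352, 279, 21]);
  translate([0, 0, 21]) cube([352, 21, 218]);
  translate([0, 258, 21]) cube([352, 21, 218]);
  translate([0, 21, 21]) cube([21, 237, 218]);
  translate([331, 21, 21]) cube([21, 237, 218]);
}
translate([0, 0, 385]) {
  translate([0, 0, 340]) cube([321, 285, 42]);
  cube([48, 48, 340]);
  translate([273, 0, 0]) cube([48, 48, 340]);
  translate([0, 237, 0]) cube([48, 48, 340]);
  translate([273, 237, 0]) cube([48, 48, 340]);
}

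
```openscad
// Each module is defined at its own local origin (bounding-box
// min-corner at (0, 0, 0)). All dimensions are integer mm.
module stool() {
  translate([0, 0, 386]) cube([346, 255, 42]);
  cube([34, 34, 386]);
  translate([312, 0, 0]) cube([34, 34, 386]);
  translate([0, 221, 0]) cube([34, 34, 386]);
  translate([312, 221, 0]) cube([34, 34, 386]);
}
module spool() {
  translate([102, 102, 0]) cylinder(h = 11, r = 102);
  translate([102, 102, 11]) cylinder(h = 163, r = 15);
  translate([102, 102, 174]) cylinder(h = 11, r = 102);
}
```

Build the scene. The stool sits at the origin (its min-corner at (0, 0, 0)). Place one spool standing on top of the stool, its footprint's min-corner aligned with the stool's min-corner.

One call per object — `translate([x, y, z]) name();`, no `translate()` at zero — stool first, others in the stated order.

stool();
translate([0, 0, 428]) spool();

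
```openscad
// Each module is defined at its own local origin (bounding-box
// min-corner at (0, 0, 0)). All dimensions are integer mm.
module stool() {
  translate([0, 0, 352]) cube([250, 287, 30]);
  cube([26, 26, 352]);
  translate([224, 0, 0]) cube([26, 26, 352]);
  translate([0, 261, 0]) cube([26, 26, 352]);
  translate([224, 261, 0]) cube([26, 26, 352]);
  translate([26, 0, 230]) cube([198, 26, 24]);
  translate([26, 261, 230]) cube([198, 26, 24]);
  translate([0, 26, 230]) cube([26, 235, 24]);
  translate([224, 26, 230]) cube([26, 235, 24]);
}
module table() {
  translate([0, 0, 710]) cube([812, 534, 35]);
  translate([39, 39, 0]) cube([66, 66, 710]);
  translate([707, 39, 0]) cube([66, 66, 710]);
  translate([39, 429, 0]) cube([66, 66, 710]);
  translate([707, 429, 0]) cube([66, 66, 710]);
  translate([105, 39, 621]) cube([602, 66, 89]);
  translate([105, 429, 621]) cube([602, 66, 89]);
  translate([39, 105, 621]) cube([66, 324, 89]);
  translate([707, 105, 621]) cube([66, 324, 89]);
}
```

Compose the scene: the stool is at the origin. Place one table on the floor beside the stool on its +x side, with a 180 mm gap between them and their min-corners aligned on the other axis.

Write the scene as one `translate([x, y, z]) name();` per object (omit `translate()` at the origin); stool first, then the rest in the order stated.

stool();
translate([430, 0, 0]) table();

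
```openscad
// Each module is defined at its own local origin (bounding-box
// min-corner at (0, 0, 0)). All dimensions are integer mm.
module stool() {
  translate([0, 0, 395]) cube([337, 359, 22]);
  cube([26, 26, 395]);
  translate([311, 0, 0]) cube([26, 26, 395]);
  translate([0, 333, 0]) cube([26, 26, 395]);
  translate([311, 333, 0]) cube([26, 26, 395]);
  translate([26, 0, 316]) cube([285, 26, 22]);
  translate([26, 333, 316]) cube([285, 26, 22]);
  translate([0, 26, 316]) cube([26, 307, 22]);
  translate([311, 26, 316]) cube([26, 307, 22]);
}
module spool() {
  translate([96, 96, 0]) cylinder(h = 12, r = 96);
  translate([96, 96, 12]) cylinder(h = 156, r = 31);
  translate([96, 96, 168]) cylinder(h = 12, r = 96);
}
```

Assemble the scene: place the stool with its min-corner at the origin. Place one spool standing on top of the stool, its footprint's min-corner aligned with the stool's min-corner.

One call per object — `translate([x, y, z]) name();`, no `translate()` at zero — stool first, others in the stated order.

stool();
translate([0, 0, 417]) spool();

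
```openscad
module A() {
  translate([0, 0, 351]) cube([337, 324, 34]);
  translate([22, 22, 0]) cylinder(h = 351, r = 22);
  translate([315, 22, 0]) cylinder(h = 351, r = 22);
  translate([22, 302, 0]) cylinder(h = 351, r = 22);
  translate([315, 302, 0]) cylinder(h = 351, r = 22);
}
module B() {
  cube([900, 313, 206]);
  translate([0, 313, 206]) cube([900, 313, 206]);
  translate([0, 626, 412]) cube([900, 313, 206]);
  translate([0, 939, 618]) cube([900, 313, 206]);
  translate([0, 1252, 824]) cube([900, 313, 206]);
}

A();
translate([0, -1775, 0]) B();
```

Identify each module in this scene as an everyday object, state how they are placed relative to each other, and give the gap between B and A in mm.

The staircase's nearest face is 210 mm from the stool's −y face.

A is a stool. B is a staircase. The staircase is on the floor beside the stool on its −y side. The gap between the staircase and the stool is 210 mm.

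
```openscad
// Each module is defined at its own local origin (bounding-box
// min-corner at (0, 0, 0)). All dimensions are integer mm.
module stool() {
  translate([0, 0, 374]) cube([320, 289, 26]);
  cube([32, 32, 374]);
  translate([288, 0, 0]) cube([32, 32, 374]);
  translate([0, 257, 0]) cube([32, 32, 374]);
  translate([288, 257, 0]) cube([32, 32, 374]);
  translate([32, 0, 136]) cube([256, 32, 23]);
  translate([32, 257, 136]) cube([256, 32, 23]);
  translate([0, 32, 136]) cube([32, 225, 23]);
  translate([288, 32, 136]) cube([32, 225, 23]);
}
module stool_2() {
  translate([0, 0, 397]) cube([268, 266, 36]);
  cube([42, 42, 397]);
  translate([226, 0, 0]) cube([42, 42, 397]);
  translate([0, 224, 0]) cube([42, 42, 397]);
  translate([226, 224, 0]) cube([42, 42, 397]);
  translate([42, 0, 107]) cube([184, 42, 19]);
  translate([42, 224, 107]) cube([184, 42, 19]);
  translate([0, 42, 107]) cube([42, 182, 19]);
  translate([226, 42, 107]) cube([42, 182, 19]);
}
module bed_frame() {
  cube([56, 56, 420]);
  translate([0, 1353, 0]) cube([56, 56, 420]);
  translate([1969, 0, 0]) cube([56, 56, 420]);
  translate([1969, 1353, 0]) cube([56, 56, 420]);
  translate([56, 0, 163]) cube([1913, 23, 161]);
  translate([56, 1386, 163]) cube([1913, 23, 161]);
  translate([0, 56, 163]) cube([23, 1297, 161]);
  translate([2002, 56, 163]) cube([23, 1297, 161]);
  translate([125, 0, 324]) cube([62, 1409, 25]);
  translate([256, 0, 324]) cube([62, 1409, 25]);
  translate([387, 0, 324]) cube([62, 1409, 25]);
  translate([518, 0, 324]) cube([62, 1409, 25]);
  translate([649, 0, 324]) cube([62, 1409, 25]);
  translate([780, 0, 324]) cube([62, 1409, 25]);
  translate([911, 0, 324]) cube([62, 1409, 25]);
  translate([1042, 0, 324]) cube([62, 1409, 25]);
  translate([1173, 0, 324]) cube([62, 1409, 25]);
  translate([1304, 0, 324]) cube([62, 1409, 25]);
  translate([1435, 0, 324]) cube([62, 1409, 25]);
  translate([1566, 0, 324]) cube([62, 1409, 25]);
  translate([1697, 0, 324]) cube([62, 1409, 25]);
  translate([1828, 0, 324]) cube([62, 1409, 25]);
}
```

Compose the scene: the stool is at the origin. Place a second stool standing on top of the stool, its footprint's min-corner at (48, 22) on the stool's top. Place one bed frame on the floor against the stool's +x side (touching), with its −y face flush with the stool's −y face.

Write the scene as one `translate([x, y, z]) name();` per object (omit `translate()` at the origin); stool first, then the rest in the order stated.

stool();
translate([48, 22, 400]) stool_2();
translate([320, 0, 0]) bed_frame();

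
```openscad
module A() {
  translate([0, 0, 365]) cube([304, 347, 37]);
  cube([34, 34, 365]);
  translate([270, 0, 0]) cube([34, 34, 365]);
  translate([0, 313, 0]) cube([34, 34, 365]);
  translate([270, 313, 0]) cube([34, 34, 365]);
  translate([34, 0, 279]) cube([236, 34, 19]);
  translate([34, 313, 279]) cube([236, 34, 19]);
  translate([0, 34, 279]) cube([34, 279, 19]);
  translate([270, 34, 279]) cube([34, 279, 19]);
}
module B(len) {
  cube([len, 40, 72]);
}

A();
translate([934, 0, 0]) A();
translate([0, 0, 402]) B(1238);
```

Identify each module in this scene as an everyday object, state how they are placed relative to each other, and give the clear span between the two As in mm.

Second stool starts at x = 934; first ends at x = 304; clear span = 934 − 304 = 630 mm.

A is a stool. B is a beam. A beam spans the tops of two stools. The clear span between the two stools is 630 mm.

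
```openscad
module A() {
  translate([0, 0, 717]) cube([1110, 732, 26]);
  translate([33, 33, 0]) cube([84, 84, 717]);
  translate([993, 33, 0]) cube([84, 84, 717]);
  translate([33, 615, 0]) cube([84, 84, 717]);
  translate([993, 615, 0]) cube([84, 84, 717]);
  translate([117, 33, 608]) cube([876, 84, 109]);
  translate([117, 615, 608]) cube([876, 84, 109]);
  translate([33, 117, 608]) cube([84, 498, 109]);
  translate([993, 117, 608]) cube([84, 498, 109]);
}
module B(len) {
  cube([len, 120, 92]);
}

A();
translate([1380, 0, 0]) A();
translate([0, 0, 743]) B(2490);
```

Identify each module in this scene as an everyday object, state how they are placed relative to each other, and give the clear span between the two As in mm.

Second table starts at x = 1380; first ends at x = 1110; clear span = 1380 − 1110 = 270 mm.

A is a table. B is a beam. A beam spans the tops of two tables. The clear span between the two tables is 270 mm.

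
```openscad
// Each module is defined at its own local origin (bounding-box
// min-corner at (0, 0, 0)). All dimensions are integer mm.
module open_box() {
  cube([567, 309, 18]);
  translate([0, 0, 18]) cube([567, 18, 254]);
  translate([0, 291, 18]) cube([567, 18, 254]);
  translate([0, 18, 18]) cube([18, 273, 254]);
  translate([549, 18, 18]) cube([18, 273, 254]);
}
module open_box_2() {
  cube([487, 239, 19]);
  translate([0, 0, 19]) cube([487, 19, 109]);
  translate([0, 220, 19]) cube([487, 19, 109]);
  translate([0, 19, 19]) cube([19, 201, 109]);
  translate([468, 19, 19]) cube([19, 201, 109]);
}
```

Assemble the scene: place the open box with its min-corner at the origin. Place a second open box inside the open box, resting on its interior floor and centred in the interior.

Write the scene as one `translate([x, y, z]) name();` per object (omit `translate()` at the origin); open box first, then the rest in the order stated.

open_box();
translate([40, 35, 18]) open_box_2();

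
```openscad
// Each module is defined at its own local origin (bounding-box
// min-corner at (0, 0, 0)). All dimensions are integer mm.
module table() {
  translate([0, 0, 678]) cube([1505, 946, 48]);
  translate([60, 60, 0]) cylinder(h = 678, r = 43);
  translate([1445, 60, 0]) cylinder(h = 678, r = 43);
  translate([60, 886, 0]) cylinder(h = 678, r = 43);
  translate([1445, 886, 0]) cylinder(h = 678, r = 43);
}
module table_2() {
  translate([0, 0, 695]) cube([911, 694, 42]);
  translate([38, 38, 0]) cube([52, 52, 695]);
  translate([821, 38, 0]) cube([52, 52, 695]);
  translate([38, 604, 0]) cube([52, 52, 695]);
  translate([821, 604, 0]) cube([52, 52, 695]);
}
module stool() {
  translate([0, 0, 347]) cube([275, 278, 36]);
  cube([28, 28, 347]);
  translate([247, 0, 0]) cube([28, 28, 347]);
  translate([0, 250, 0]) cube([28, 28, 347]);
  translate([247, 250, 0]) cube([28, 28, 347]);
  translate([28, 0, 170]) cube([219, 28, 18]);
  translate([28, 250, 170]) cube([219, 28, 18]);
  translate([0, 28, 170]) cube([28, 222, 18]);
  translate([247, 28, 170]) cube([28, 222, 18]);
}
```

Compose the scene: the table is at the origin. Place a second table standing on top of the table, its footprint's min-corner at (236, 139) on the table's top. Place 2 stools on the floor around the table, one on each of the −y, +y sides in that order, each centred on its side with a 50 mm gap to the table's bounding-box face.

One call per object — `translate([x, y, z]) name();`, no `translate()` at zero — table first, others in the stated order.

table();
translate([236, 139, 726]) table_2();
translate([615, -328, 0]) stool();
translate([615, 996, 0]) stool();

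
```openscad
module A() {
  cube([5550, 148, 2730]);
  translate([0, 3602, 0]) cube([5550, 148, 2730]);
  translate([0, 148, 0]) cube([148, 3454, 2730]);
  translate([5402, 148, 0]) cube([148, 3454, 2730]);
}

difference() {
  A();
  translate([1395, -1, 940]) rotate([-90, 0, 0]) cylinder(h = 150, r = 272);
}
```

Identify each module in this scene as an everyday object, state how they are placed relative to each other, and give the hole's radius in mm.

The subtracted cylinder has r = 272 mm.

A is a house frame. The house frame has a circular hole through its front wall. The hole's radius is 272 mm.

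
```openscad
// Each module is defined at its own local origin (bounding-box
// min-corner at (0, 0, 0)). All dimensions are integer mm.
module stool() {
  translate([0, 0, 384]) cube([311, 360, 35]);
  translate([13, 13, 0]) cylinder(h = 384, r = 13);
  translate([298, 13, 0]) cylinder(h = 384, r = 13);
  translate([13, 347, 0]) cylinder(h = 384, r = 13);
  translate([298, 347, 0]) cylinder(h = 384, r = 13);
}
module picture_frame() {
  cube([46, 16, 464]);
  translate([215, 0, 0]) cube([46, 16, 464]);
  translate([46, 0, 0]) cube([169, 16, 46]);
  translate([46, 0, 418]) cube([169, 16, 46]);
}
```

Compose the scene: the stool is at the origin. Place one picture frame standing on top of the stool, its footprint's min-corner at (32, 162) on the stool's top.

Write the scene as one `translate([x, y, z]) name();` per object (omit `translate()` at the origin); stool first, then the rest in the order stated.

stool();
translate([32, 162, 419]) picture_frame();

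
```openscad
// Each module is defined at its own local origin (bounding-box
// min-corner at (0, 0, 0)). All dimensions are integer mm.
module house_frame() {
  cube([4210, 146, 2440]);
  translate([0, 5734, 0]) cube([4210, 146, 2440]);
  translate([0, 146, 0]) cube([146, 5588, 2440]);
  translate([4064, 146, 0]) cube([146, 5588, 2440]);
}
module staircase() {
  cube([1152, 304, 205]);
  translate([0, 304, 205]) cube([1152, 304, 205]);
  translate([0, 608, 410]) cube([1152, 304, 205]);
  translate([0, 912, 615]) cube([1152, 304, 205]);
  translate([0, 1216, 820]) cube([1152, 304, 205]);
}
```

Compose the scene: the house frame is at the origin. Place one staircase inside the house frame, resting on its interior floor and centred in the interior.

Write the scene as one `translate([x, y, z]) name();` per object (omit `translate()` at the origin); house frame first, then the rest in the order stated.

house_frame();
translate([1529, 2180, 0]) staircase();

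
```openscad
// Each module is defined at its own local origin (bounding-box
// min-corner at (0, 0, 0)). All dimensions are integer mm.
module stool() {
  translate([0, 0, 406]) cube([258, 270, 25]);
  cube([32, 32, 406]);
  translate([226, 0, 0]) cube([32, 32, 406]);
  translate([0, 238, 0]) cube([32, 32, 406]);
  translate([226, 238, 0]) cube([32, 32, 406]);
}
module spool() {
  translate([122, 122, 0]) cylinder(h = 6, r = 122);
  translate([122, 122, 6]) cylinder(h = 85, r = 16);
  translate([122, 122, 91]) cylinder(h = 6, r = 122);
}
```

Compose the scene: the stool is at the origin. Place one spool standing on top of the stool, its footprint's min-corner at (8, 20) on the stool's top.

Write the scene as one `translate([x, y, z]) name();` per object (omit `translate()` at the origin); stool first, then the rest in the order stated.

stool();
translate([8, 20, 431]) spool();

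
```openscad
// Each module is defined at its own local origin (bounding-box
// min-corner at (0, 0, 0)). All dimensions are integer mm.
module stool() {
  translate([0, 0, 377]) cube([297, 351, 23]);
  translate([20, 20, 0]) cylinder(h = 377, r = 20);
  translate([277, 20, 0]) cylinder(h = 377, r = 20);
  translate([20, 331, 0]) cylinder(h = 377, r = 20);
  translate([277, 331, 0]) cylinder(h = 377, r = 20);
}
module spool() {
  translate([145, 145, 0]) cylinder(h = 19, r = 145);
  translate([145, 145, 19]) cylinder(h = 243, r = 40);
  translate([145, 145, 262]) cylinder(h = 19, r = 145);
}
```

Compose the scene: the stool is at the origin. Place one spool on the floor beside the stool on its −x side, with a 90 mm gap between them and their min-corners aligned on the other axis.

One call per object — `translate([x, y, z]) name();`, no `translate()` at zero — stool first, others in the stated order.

stool();
translate([-380, 0, 0]) spool();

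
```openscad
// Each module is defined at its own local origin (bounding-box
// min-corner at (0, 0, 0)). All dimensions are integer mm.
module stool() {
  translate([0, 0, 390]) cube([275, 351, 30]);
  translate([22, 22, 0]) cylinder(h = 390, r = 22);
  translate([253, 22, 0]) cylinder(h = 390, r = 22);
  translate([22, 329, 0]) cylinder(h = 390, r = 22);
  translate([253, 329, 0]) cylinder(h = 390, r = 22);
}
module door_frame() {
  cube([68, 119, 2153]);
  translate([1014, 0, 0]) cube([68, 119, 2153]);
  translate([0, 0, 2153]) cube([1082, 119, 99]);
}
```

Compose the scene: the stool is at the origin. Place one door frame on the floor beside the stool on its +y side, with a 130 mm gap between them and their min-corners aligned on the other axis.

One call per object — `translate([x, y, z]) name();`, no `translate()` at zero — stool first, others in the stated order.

stool();
translate([0, 481, 0]) door_frame();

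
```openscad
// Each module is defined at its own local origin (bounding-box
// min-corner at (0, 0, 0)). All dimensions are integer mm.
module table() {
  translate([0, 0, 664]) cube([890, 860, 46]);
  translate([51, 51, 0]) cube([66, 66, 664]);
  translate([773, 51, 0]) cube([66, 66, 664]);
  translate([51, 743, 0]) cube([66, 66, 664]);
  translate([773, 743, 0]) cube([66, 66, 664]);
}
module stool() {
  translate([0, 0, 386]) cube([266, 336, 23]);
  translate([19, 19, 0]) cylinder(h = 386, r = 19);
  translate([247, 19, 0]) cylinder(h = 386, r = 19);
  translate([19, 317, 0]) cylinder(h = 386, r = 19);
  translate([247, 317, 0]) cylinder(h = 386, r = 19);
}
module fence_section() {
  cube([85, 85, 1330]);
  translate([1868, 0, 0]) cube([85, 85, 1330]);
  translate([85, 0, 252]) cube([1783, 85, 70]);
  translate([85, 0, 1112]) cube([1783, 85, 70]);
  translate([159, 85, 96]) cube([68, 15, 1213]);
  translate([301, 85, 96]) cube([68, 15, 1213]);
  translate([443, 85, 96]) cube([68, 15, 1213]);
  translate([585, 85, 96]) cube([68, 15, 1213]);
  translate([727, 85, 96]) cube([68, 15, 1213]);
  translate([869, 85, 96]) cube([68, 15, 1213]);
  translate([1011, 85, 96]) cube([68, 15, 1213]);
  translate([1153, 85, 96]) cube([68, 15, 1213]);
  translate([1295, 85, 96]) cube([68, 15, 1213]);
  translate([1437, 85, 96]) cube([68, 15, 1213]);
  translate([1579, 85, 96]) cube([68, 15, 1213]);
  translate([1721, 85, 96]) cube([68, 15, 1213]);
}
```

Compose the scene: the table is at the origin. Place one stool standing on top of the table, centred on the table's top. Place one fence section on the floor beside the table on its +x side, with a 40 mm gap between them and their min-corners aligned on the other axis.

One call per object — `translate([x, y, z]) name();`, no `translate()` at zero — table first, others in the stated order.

table();
translate([312, 262, 710]) stool();
translate([930, 0, 0]) fence_section();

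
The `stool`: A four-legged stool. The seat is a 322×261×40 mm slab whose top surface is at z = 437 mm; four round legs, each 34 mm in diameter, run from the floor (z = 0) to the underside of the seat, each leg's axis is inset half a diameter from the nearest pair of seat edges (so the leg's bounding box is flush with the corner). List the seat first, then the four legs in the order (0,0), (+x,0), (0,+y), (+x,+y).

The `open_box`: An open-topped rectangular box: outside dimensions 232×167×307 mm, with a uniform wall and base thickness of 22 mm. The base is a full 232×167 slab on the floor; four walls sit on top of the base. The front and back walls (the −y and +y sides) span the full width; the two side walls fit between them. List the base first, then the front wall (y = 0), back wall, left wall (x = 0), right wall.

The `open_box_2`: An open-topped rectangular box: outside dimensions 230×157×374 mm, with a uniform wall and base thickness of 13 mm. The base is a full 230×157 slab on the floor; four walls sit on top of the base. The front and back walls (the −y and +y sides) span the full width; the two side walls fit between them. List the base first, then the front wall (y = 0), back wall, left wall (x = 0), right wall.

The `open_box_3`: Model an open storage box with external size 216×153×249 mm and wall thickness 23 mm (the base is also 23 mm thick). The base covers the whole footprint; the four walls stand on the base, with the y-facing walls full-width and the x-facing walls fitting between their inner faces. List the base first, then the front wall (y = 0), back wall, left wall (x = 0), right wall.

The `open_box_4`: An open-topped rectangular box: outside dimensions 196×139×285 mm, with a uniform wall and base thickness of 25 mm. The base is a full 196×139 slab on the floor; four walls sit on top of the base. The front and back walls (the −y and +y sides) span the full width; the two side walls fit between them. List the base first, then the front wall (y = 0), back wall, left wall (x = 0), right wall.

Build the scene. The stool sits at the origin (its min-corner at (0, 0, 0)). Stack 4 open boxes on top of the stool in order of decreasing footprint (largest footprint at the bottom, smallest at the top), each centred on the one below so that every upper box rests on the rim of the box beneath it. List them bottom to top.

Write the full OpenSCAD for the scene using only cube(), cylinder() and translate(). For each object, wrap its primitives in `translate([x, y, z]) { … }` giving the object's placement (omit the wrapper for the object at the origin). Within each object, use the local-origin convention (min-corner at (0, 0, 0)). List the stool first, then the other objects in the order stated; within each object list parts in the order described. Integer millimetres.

translate([0, 0, 397]) cube([322, 261, 40]);
translate([17, 17, 0]) cylinder(h = 397, r = 17);
translate([305, 17, 0]) cylinder(h = 397, r = 17);
translate([17, 244, 0]) cylinder(h = 397, r = 17);
translate([305, 244, 0]) cylinder(h = 397, r = 17);
translate([45, 47, 437]) {
  cube([232, 167, 22]);
  translate([0, 0, 22]) cube([232, 22, 285]);
  translate([0, 145, 22]) cube([232, 22, 285]);
  translate([0, 22, 22]) cube([22, 123, 285]);
  translate([210, 22, 22]) cube([22, 123, 285]);
}
translate([46, 52, 744]) {
  cube([230, 157, 13]);
  translate([0, 0, 13]) cube([230, 13, 361]);
  translate([0, 144, 13]) cube([230, 13, 361]);
  translate([0, 13, 13]) cube([13, 131, 361]);
  translate([217, 13, 13]) cube([13, 131, 361]);
}
translate([53, 54, 1118]) {
  cube([216, 153, 23]);
  translate([0, 0, 23]) cube([216, 23, 226]);
  translate([0, 130, 23]) cube([216, 23, 226]);
  translate([0, 23, 23]) cube([23, 107, 226]);
  translate([193, 23, 23]) cube([23, 107, 226]);
}
translate([63, 61, 1367]) {
  cube([196, 139, 25]);
  translate([0, 0, 25]) cube([196, 25, 260]);
  translate([0, 114, 25]) cube([196, 25, 260]);
  translate([0, 25, 25]) cube([25, 89, 260]);
  translate([171, 25, 25]) cube([25, 89, 260]);
}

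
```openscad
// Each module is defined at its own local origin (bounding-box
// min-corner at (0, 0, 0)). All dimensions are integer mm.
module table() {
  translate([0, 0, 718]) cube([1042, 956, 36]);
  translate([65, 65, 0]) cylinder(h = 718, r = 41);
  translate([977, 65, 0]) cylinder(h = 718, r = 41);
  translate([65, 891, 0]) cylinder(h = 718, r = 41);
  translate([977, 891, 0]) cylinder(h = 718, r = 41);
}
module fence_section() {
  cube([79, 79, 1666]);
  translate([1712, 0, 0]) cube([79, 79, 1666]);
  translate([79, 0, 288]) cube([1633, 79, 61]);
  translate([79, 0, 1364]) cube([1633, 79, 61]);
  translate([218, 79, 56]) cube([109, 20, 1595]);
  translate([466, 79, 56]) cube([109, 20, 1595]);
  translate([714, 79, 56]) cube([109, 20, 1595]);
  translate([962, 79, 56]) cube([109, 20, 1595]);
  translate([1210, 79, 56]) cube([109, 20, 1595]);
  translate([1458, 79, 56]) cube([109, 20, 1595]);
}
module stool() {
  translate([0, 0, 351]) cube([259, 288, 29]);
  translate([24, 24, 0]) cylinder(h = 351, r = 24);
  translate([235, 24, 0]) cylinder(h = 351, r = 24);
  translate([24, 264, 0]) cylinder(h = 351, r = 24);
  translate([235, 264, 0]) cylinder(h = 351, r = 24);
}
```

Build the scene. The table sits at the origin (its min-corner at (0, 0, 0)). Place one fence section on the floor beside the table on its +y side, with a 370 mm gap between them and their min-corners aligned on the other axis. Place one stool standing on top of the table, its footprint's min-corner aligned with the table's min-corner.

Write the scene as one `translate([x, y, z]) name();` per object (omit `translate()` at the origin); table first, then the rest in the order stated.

table();
translate([0, 1326, 0]) fence_section();
translate([0, 0, 754]) stool();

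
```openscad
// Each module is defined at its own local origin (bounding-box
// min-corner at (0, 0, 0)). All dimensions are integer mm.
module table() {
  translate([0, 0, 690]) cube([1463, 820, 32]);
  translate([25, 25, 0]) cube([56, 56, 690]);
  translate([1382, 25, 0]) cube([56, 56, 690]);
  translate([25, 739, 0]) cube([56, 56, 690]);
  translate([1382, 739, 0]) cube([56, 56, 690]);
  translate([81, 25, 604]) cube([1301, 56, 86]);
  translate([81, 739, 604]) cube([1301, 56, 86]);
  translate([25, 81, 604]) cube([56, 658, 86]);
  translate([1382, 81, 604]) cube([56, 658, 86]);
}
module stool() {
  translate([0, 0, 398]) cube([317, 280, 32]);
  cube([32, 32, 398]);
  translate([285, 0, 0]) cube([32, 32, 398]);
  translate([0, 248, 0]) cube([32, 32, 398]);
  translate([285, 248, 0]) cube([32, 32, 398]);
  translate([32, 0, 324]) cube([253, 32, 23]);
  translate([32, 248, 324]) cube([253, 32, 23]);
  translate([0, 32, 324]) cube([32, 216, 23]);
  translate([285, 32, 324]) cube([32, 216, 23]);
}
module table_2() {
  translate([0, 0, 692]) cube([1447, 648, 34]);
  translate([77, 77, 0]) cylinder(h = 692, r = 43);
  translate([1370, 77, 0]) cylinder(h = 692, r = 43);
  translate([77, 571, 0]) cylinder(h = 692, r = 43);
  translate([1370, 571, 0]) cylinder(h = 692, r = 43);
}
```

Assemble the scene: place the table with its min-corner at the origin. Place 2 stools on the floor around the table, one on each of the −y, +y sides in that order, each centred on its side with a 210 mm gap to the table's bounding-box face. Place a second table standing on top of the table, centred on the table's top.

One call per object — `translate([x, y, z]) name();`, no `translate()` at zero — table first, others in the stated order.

table();
translate([573, -490, 0]) stool();
translate([573, 1030, 0]) stool();
translate([8, 86, 722]) table_2();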